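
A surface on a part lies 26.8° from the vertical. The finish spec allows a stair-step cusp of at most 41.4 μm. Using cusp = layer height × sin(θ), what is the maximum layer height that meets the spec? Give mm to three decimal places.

0.092 mm

t = h_c / sin θ = 0.0414 / 0.4509 = 0.092 mm.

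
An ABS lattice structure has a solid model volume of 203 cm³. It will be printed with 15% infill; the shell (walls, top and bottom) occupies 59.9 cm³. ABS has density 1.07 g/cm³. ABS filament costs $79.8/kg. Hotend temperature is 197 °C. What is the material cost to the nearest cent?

$6.95

Interior volume = 203 − 59.9, so 143.1 cm³.
Infill deposited: 0.15 × 143.1 → 21.465 cm³.
Total extruded = 59.9 + 21.465 = 81.365 cm³.
Mass = 81.365 × 1.07, so 87.06055 g.
Cost = 87.06055 g / 1000 × $79.8/kg = $6.95.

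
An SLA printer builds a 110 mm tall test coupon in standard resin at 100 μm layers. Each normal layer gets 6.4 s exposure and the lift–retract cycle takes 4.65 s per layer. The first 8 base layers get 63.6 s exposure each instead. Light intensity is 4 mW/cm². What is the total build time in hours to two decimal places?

Number of layers: 110 / 0.1 → 1100 (rounded up).
Burn-in layers = 8 × (63.6 + 4.65), so 546 s.
Normal layers = 1092 × (6.4 + 4.65), so 12066.6 s.
Total = 546 + 12066.6 = 12612.6 s = 3.50 hours.

3.50 hours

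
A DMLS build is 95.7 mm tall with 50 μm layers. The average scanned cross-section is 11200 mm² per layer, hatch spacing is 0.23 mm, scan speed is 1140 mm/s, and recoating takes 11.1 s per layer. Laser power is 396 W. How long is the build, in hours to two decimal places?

Layers = ⌈95.7/0.05⌉ = 1914.
Scan path per layer = 11200 / 0.23 = 48695.7 mm.
Laser time per layer: 48695.7 / 1140 → 42.7155 s.
Layer cycle = 42.7155 + 11.1, so 53.8155 s.
Build time = 1914 × 53.8155 = 103002.867 s = 28.61 hours.

28.61 hours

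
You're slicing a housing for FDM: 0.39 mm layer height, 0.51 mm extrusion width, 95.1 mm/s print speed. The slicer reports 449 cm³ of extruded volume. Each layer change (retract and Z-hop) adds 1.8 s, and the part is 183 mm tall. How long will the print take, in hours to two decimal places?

6.83 hours

Bead cross-section = 0.39 × 0.51 = 0.1989 mm².
Total extruded path = 449000/0.1989 = 2257415.8 mm.
Print-move time = 2257415.8 / 95.1, so 23737.3 s.
Number of layers: 183 / 0.39 → 470 (rounded up).
Non-print overhead: 470 × 1.8 → 846 s.
Altogether 23737.3 + 846 = 24583.3 s, i.e. 6.83 hours.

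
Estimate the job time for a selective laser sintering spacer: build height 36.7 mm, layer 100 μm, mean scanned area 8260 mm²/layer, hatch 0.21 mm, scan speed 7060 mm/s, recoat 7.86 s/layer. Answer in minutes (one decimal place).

82.2 minutes

Layers = ⌈36.7/0.1⌉ = 367.
Per-layer scan distance: 8260 / 0.21 → 39333.3 mm.
Per-layer scan time: 39333.3 / 7060 → 5.5713 s.
Per-layer time = 5.5713 + 7.86 = 13.4313 s.
367 layers × 13.4313 s/layer = 4929.2871 s, i.e. 82.2 minutes.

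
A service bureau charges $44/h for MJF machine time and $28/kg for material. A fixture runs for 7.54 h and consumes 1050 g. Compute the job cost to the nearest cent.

Time charge = 44 × 7.54, so $331.76.
Material charge = 28 × 1050/1000 = $29.40.
Total = 331.76 + 29.40 = $361.16.

$361.16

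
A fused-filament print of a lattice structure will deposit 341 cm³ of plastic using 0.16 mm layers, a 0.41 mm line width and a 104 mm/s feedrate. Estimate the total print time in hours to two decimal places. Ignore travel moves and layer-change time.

13.88 hours

Extrusion cross-section: 0.16 × 0.41 → 0.0656 mm².
Total extruded path = 341000/0.0656 = 5198170.7 mm.
Print-move time = 5198170.7 / 104, so 49982.4 s.
Converting: 49982.4 s = 13.88 hours.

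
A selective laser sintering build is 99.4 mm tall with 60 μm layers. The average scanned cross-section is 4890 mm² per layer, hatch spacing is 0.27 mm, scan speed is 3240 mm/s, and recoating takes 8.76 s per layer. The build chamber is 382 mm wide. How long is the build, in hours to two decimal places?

6.60 hours

Layers = ⌈99.4/0.06⌉ = 1657.
Scan path per layer: 4890 / 0.27 → 18111.1 mm.
Laser time per layer = 18111.1 / 3240 = 5.5898 s.
Per-layer time = 5.5898 + 8.76, so 14.3498 s.
Total: 1657 × 14.3498 s = 23777.6186 s → 6.60 hours.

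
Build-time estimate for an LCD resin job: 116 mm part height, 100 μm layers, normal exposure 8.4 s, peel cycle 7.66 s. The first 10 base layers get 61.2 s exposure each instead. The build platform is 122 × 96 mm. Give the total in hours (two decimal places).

Layer count = ceil(116 / 0.1) = 1160.
Bottom layers = 10 × (61.2 + 7.66), so 688.6 s.
Regular layers = 1150 × (8.4 + 7.66) = 18469 s.
Sum: 688.6 + 18469 = 19157.6 s → 5.32 hours.

5.32 hours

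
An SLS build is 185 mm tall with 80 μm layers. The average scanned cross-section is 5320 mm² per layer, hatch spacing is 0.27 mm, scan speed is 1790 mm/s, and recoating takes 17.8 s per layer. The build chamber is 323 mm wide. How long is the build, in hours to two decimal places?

18.51 hours

Layers = ⌈185/0.08⌉ = 2313.
Scan path per layer = 5320 / 0.27, so 19703.7 mm.
Scan time per layer = 19703.7 / 1790 = 11.0077 s.
Layer cycle: 11.0077 + 17.8 → 28.8077 s.
Total: 2313 × 28.8077 s = 66632.2101 s → 18.51 hours.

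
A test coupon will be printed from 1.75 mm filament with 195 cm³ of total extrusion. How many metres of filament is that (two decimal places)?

81.07 m

Filament cross-section = π × (1.75/2)² = 2.4053 mm².
L = 195000 mm³ / 2.4053 mm² = 81070.97 mm, i.e. 81.07 m.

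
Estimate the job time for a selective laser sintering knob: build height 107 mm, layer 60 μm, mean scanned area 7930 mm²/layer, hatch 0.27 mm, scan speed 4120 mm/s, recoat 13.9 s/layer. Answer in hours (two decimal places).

10.42 hours

Layer count = ceil(107 / 0.06) = 1784.
Hatch length per layer = 7930 / 0.27 = 29370.4 mm.
Laser time per layer: 29370.4 / 4120 → 7.1287 s.
Layer cycle = 7.1287 + 13.9, so 21.0287 s.
Build time = 1784 × 21.0287 = 37515.2008 s = 10.42 hours.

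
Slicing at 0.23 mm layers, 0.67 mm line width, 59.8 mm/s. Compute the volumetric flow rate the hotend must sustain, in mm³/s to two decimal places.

Bead cross-section = 0.23 × 0.67 = 0.1541 mm².
Volumetric flow = 59.8 × 0.1541 = 9.22 mm³/s.

9.22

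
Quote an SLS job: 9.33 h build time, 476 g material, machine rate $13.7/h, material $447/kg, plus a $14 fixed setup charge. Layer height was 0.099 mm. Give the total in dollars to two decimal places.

Machine-time cost: 13.7 × 9.33 → $127.821.
Material charge = 447 × 476/1000 = $212.772.
Adding setup: 127.821 + 212.772 + 14 → 354.593 ≈ $354.59.

$354.59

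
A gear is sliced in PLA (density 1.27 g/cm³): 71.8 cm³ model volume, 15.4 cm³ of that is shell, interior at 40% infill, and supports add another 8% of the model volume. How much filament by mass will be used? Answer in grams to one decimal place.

Interior volume: 71.8 − 15.4 → 56.4 cm³.
Infill deposited = 0.40 × 56.4 = 22.56 cm³.
Support = 0.08 × 71.8, so 5.744 cm³.
Deposited volume = 15.4 + 22.56 + 5.744, so 43.704 cm³.
Mass = 43.704 × 1.27, so 55.50408 g.

55.5 g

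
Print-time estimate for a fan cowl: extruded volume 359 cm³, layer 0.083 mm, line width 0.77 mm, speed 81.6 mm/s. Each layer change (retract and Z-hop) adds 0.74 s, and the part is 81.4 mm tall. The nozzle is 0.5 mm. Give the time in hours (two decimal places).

19.32 hours

Line area = 0.083 × 0.77, so 0.06391 mm².
Toolpath length = 359 cm³ / 0.06391 mm² = 359000 / 0.06391 = 5617274.3 mm.
Print-move time = 5617274.3 / 81.6, so 68839.1 s.
Layer count = ceil(81.4 / 0.083) = 981.
Layer-change overhead = 981 × 0.74, so 725.94 s.
Total = 68839.1 + 725.94 = 69565.04 s = 19.32 hours.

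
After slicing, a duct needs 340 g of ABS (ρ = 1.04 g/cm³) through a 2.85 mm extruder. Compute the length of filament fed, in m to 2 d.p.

Extruded volume: 340/1.04 = 326.9231 cm³ (326923.1 mm³).
A = π r² = π × 1.425² = 6.3794 mm².
L = V/A = 326923.1/6.3794 = 51246.68 mm → 51.25 m.

51.25 m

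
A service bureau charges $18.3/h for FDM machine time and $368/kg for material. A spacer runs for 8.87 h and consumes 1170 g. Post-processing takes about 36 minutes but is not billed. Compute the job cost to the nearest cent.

$592.88

Time charge = 18.3 × 8.87, so $162.321.
Material cost = 368 × 1170/1000, so $430.56.
Job cost: 162.321 + 430.56 = 592.881 ≈ $592.88.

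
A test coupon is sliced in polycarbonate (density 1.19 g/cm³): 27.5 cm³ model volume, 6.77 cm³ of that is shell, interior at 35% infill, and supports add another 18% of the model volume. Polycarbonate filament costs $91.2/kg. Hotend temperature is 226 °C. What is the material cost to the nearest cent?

Infill region: 27.5 − 6.77 → 20.73 cm³.
Infill deposited = 0.35 × 20.73 = 7.2555 cm³.
Support = 0.18 × 27.5 = 4.95 cm³.
Total extruded = 6.77 + 7.2555 + 4.95, so 18.9755 cm³.
Mass: 18.9755 × 1.19 → 22.580845 g.
Cost = 22.580845 g / 1000 × $91.2/kg = $2.06.

$2.06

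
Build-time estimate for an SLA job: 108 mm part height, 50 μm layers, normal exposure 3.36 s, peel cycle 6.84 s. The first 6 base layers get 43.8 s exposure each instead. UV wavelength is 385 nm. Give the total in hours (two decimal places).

Layers = ⌈108/0.05⌉ = 2160.
Bottom layers = 6 × (43.8 + 6.84), so 303.84 s.
Normal layers = 2154 × (3.36 + 6.84), so 21970.8 s.
Total = 303.84 + 21970.8 = 22274.64 s = 6.19 hours.

6.19 hours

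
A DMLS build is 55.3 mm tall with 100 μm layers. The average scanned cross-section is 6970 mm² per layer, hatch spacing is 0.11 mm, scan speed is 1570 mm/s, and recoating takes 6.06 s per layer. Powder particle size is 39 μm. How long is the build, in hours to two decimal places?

Number of layers: 55.3 / 0.1 → 553 (rounded up).
Per-layer scan distance: 6970 / 0.11 → 63363.6 mm.
Per-layer scan time: 63363.6 / 1570 → 40.359 s.
Per-layer time = 40.359 + 6.06 = 46.419 s.
553 layers × 46.419 s/layer = 25669.707 s, i.e. 7.13 hours.

7.13 hours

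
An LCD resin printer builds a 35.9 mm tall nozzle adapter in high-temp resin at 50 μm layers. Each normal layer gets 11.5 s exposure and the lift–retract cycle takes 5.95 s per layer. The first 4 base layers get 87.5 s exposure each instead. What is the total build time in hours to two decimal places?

Layer count = ceil(35.9 / 0.05) = 718.
Burn-in layers = 4 × (87.5 + 5.95), so 373.8 s.
Regular layers: 714 × (11.5 + 5.95) → 12459.3 s.
Sum: 373.8 + 12459.3 = 12833.1 s → 3.56 hours.

3.56 hours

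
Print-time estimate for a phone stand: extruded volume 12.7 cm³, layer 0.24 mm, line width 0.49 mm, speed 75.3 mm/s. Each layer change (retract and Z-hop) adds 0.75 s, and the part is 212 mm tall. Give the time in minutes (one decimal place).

35.0 minutes

Extrusion cross-section: 0.24 × 0.49 → 0.1176 mm².
Toolpath length = 12.7 cm³ / 0.1176 mm² = 12700 / 0.1176 = 107993.2 mm.
Print-move time: 107993.2 / 75.3 → 1434.2 s.
Layer count = ceil(212 / 0.24) = 884.
Non-print overhead = 884 × 0.75 = 663 s.
Total = 1434.2 + 663 = 2097.2 s = 35.0 minutes.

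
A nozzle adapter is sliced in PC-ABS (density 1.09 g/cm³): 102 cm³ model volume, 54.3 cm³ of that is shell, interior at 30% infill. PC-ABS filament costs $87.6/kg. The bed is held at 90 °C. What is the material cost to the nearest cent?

$6.55

Infill region = 102 − 54.3 = 47.7 cm³.
Deposited infill = 0.30 × 47.7, so 14.31 cm³.
Total printed volume = 54.3 + 14.31, so 68.61 cm³.
Mass: 68.61 × 1.09 → 74.7849 g.
At $87.6/kg: 74.7849/1000 × 87.6 = $6.55.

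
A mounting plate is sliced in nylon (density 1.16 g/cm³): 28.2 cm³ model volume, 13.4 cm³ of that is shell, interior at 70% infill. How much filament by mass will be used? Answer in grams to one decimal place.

Volume inside the shell: 28.2 − 13.4 → 14.8 cm³.
Infill volume: 0.70 × 14.8 → 10.36 cm³.
Deposited volume = 13.4 + 10.36, so 23.76 cm³.
Mass: 23.76 × 1.16 → 27.5616 g.

27.6 g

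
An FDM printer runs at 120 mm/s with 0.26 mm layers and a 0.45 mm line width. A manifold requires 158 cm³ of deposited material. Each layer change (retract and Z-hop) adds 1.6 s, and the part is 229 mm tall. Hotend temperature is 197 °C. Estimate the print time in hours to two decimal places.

Line area = 0.26 × 0.45, so 0.117 mm².
Path length: 158000 mm³ / 0.117 mm² → 1350427.4 mm.
Extrusion time: 1350427.4 / 120 → 11253.6 s.
Layer count = ceil(229 / 0.26) = 881.
Non-print overhead = 881 × 1.6, so 1409.6 s.
Altogether 11253.6 + 1409.6 = 12663.2 s, i.e. 3.52 hours.

3.52 hours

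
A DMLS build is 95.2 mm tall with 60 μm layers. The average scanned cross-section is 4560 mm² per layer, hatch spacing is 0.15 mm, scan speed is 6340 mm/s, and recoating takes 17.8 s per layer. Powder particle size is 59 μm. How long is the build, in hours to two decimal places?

9.96 hours

Number of layers: 95.2 / 0.06 → 1587 (rounded up).
Scan path per layer = 4560 / 0.15, so 30400 mm.
Laser time per layer = 30400 / 6340, so 4.795 s.
Layer cycle = 4.795 + 17.8 = 22.595 s.
1587 layers × 22.595 s/layer = 35858.265 s, i.e. 9.96 hours.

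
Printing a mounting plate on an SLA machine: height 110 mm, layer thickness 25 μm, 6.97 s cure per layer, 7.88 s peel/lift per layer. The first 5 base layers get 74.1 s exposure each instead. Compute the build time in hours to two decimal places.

18.24 hours

Layers = ⌈110/0.025⌉ = 4400.
Base layers = 5 × (74.1 + 7.88) = 409.9 s.
Remaining layers = 4395 × (6.97 + 7.88) = 65265.75 s.
Total = 409.9 + 65265.75 = 65675.65 s = 18.24 hours.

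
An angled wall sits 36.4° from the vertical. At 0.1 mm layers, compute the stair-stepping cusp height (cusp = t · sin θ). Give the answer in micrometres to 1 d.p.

h_c = t·sin θ = 0.1 × 0.5934 = 0.05934 mm (59.3 μm).

59.3 μm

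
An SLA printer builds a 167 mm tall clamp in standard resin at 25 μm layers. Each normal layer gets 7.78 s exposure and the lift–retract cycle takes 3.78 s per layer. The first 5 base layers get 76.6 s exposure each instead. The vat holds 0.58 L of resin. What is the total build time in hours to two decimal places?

Layer count = ceil(167 / 0.025) = 6680.
Base layers: 5 × (76.6 + 3.78) → 401.9 s.
Regular layers: 6675 × (7.78 + 3.78) → 77163 s.
Sum: 401.9 + 77163 = 77564.9 s → 21.55 hours.

21.55 hours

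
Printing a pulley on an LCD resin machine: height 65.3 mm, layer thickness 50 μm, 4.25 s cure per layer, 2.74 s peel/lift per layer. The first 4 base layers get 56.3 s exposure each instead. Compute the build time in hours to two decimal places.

2.59 hours

Layer count = ceil(65.3 / 0.05) = 1306.
Burn-in layers: 4 × (56.3 + 2.74) → 236.16 s.
Normal layers = 1302 × (4.25 + 2.74), so 9100.98 s.
Sum: 236.16 + 9100.98 = 9337.14 s → 2.59 hours.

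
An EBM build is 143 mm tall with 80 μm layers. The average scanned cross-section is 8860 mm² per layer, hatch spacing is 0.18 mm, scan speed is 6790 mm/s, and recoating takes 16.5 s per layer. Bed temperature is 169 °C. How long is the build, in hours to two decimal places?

11.80 hours

Number of layers: 143 / 0.08 → 1788 (rounded up).
Per-layer scan distance = 8860 / 0.18, so 49222.2 mm.
Per-layer scan time = 49222.2 / 6790, so 7.2492 s.
Time per layer: 7.2492 + 16.5 → 23.7492 s.
1788 layers × 23.7492 s/layer = 42463.5696 s, i.e. 11.80 hours.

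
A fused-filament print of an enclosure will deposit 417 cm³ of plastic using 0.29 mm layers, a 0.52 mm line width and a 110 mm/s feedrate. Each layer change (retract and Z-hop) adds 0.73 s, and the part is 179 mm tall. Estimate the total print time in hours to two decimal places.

7.11 hours

Extrusion cross-section: 0.29 × 0.52 → 0.1508 mm².
Toolpath length = 417 cm³ / 0.1508 mm² = 417000 / 0.1508 = 2765252 mm.
Extrusion time = 2765252 / 110, so 25138.7 s.
Layers = ⌈179/0.29⌉ = 618.
Layer-change overhead: 618 × 0.73 → 451.14 s.
Altogether 25138.7 + 451.14 = 25589.84 s, i.e. 7.11 hours.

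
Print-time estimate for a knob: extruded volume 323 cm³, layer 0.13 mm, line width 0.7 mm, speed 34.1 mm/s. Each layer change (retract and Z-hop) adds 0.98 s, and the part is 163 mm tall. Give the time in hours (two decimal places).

29.26 hours

Line area = 0.13 × 0.7 = 0.091 mm².
Toolpath length = 323 cm³ / 0.091 mm² = 323000 / 0.091 = 3549450.5 mm.
Time extruding = 3549450.5 / 34.1, so 104089.5 s.
Layer count = ceil(163 / 0.13) = 1254.
Z-hop total: 1254 × 0.98 → 1228.92 s.
Total = 104089.5 + 1228.92 = 105318.42 s = 29.26 hours.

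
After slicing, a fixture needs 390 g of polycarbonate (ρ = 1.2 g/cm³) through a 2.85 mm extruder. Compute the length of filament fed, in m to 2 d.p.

50.95 m

Volume = 390 g / 1.2 g·cm⁻³ = 325 cm³ = 325000 mm³.
Cross-section of 2.85 mm filament: π·(2.85/2)² = 6.3794 mm².
L = V/A = 325000/6.3794 = 50945.23 mm → 50.95 m.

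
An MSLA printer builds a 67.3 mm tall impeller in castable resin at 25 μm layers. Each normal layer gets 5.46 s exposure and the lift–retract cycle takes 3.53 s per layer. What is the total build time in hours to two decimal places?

6.72 hours

Layers = ⌈67.3/0.025⌉ = 2692.
Cycle time: 5.46 + 3.53 → 8.99 s.
Build time: 2692 × 8.99 s = 24201.08 s, i.e. 6.72 hours.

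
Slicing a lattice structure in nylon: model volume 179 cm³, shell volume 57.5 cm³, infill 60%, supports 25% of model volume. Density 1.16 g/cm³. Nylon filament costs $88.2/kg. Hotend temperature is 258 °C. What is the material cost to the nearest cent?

Interior volume: 179 − 57.5 → 121.5 cm³.
Infill volume: 0.60 × 121.5 → 72.9 cm³.
Support = 0.25 × 179, so 44.75 cm³.
Total extruded = 57.5 + 72.9 + 44.75 = 175.15 cm³.
Mass = 175.15 × 1.16, so 203.174 g.
At $88.2/kg: 203.174/1000 × 88.2 = $17.92.

$17.92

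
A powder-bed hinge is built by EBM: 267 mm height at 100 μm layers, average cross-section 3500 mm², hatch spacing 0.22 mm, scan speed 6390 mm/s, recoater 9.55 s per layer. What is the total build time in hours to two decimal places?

8.93 hours

Number of layers: 267 / 0.1 → 2670 (rounded up).
Per-layer scan distance = 3500 / 0.22 = 15909.1 mm.
Beam time per layer: 15909.1 / 6390 → 2.4897 s.
Per-layer time = 2.4897 + 9.55, so 12.0397 s.
2670 layers × 12.0397 s/layer = 32145.999 s, i.e. 8.93 hours.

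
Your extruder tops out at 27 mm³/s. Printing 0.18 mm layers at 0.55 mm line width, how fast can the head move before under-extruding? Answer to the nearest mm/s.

A = 0.18 × 0.55, so 0.099 mm².
v_max = Q/A = 27/0.099 = 272.73 mm/s → 273 mm/s.

273 mm/s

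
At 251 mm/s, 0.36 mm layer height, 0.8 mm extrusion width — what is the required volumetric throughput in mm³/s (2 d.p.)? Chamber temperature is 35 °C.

72.29

Extrusion cross-section = 0.36 × 0.8, so 0.288 mm².
Q = v·A = 251 × 0.288 = 72.29 mm³/s.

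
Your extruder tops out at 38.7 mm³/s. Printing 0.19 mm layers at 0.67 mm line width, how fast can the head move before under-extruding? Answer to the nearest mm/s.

304 mm/s

Extrusion cross-section = 0.19 × 0.67 = 0.1273 mm².
Max speed = 38.7 / 0.1273 = 304.01 ≈ 304 mm/s.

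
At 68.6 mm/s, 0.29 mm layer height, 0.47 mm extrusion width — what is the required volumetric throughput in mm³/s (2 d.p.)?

A = 0.29 × 0.47 = 0.1363 mm².
Q = v·A = 68.6 × 0.1363 = 9.35 mm³/s.

9.35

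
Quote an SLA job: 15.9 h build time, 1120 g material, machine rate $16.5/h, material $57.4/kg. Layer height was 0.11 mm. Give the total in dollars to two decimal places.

$326.64

Machine-time cost = 16.5 × 15.9 = $262.35.
Feedstock cost = 57.4 × 1120/1000 = $64.288.
Job cost: 262.35 + 64.288 = 326.638 ≈ $326.64.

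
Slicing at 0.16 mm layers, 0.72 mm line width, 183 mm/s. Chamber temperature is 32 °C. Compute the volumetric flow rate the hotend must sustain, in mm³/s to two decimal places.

21.08

A = 0.16 × 0.72, so 0.1152 mm².
Q = v·A = 183 × 0.1152 = 21.08 mm³/s.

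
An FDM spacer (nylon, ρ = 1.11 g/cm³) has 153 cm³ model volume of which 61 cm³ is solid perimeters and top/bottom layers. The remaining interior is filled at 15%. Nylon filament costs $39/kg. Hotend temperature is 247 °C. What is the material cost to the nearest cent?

Infill region = 153 − 61 = 92 cm³.
Deposited infill: 0.15 × 92 → 13.8 cm³.
Total printed volume = 61 + 13.8 = 74.8 cm³.
Mass: 74.8 × 1.11 → 83.028 g.
At $39/kg: 83.028/1000 × 39 = $3.24.

$3.24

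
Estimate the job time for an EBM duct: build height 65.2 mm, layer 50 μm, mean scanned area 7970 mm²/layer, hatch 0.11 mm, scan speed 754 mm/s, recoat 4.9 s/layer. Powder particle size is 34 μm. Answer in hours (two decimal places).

Layers = ⌈65.2/0.05⌉ = 1304.
Per-layer scan distance: 7970 / 0.11 → 72454.5 mm.
Per-layer scan time: 72454.5 / 754 → 96.0935 s.
Layer cycle: 96.0935 + 4.9 → 100.9935 s.
1304 layers × 100.9935 s/layer = 131695.524 s, i.e. 36.58 hours.

36.58 hours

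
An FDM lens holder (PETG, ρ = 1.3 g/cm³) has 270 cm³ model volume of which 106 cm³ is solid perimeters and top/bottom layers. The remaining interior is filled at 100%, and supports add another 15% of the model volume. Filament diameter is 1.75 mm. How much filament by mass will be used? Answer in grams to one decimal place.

403.7 g

Interior volume = 270 − 106 = 164 cm³.
Deposited infill: 1.00 × 164 → 164 cm³.
Support = 0.15 × 270, so 40.5 cm³.
Total extruded: 106 + 164 + 40.5 → 310.5 cm³.
Mass: 310.5 × 1.3 → 403.65 g.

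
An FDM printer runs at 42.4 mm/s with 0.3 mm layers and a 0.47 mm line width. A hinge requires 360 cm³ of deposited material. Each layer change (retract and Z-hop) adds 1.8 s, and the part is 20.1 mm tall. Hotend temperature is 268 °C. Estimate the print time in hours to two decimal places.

16.76 hours

Line area: 0.3 × 0.47 → 0.141 mm².
Toolpath length = 360 cm³ / 0.141 mm² = 360000 / 0.141 = 2553191.5 mm.
Extrusion time = 2553191.5 / 42.4, so 60216.8 s.
Layer count = ceil(20.1 / 0.3) = 67.
Z-hop total = 67 × 1.8, so 120.6 s.
Total = 60216.8 + 120.6 = 60337.4 s = 16.76 hours.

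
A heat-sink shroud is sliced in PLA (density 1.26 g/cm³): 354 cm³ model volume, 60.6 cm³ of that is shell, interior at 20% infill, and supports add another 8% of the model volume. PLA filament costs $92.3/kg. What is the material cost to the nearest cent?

$17.17

Volume inside the shell: 354 − 60.6 → 293.4 cm³.
Deposited infill = 0.20 × 293.4 = 58.68 cm³.
Support: 0.08 × 354 → 28.32 cm³.
Total printed volume = 60.6 + 58.68 + 28.32 = 147.6 cm³.
Mass = 147.6 × 1.26, so 185.976 g.
At $92.3/kg: 185.976/1000 × 92.3 = $17.17.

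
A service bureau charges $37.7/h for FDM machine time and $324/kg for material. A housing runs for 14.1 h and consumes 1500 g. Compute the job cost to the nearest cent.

$1017.57

Time charge: 37.7 × 14.1 → $531.57.
Material charge = 324 × 1500/1000 = $486.00.
Job cost: 531.57 + 486.00 = $1017.57.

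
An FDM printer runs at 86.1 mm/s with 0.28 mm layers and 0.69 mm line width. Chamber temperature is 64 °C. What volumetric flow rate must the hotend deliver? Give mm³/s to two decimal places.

16.63

A = 0.28 × 0.69 = 0.1932 mm².
Q = v·A = 86.1 × 0.1932 = 16.63 mm³/s.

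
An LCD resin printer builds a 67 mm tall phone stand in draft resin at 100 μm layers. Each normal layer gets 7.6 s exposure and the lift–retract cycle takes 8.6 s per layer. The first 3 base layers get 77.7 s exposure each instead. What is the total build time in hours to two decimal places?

3.07 hours

Number of layers: 67 / 0.1 → 670 (rounded up).
Base layers = 3 × (77.7 + 8.6), so 258.9 s.
Regular layers = 667 × (7.6 + 8.6) = 10805.4 s.
Total = 258.9 + 10805.4 = 11064.3 s = 3.07 hours.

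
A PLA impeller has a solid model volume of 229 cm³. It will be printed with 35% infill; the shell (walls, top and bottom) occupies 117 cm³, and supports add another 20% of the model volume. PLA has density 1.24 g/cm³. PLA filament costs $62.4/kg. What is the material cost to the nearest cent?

$15.63

Infill region = 229 − 117, so 112 cm³.
Deposited infill = 0.35 × 112 = 39.2 cm³.
Support = 0.20 × 229, so 45.8 cm³.
Total printed volume = 117 + 39.2 + 45.8, so 202 cm³.
Mass: 202 × 1.24 → 250.48 g.
At $62.4/kg: 250.48/1000 × 62.4 = $15.63.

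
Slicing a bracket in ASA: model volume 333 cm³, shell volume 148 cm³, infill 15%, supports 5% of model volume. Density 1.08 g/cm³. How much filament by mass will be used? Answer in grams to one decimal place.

207.8 g

Volume inside the shell: 333 − 148 → 185 cm³.
Infill volume: 0.15 × 185 → 27.75 cm³.
Support = 0.05 × 333 = 16.65 cm³.
Total printed volume = 148 + 27.75 + 16.65 = 192.4 cm³.
Mass = 192.4 × 1.08, so 207.792 g.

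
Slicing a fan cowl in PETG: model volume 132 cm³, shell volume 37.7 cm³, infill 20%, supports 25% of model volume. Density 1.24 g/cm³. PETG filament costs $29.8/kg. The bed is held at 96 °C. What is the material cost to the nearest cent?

$3.31

Infill region = 132 − 37.7, so 94.3 cm³.
Infill volume: 0.20 × 94.3 → 18.86 cm³.
Support = 0.25 × 132 = 33 cm³.
Deposited volume = 37.7 + 18.86 + 33, so 89.56 cm³.
Mass = 89.56 × 1.24, so 111.0544 g.
Cost = 111.0544 g / 1000 × $29.8/kg = $3.31.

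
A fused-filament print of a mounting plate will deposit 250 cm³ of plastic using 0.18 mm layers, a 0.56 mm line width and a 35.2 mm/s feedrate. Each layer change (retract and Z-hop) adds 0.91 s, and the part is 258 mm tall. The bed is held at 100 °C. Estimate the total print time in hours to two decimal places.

Line area = 0.18 × 0.56, so 0.1008 mm².
Total extruded path = 250000/0.1008 = 2480158.7 mm.
Extrusion time = 2480158.7 / 35.2, so 70459.1 s.
Layer count = ceil(258 / 0.18) = 1434.
Non-print overhead: 1434 × 0.91 → 1304.94 s.
Altogether 70459.1 + 1304.94 = 71764.04 s, i.e. 19.93 hours.

19.93 hours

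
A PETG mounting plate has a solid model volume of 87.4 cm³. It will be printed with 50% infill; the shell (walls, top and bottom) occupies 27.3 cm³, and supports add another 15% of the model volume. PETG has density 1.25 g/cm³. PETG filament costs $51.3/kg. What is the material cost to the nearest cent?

Interior volume: 87.4 − 27.3 → 60.1 cm³.
Infill volume: 0.50 × 60.1 → 30.05 cm³.
Support = 0.15 × 87.4 = 13.11 cm³.
Total printed volume = 27.3 + 30.05 + 13.11 = 70.46 cm³.
Mass: 70.46 × 1.25 → 88.075 g.
At $51.3/kg: 88.075/1000 × 51.3 = $4.52.

$4.52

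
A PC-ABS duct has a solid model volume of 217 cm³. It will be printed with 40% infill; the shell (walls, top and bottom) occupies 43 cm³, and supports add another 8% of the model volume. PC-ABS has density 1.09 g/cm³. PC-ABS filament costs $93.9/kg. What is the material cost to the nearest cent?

Volume inside the shell = 217 − 43 = 174 cm³.
Deposited infill: 0.40 × 174 → 69.6 cm³.
Support = 0.08 × 217 = 17.36 cm³.
Total printed volume = 43 + 69.6 + 17.36, so 129.96 cm³.
Mass = 129.96 × 1.09 = 141.6564 g.
At $93.9/kg: 141.6564/1000 × 93.9 = $13.30.

$13.30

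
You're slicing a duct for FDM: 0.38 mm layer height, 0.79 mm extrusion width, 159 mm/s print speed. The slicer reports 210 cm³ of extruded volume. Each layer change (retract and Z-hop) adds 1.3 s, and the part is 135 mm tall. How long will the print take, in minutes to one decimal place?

81.0 minutes

Bead cross-section = 0.38 × 0.79, so 0.3002 mm².
Total extruded path = 210000/0.3002 = 699533.6 mm.
Print-move time: 699533.6 / 159 → 4399.6 s.
Layers = ⌈135/0.38⌉ = 356.
Non-print overhead = 356 × 1.3, so 462.8 s.
Total = 4399.6 + 462.8 = 4862.4 s = 81.0 minutes.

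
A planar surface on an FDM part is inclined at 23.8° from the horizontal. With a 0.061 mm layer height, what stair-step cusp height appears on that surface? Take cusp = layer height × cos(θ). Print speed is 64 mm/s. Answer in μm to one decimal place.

55.8 μm

h_c = t·cos θ = 0.061 × 0.9150 = 0.055815 mm (55.8 μm).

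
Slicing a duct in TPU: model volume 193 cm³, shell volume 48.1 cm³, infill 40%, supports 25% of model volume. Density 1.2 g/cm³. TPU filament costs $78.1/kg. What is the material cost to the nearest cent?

Volume inside the shell: 193 − 48.1 → 144.9 cm³.
Infill volume: 0.40 × 144.9 → 57.96 cm³.
Support = 0.25 × 193, so 48.25 cm³.
Total extruded: 48.1 + 57.96 + 48.25 → 154.31 cm³.
Mass = 154.31 × 1.2, so 185.172 g.
Cost = 185.172 g / 1000 × $78.1/kg = $14.46.

$14.46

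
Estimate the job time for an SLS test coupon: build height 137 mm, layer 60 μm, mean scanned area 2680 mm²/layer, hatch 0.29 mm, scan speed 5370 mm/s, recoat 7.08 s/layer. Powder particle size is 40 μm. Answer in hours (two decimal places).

Number of layers: 137 / 0.06 → 2284 (rounded up).
Hatch length per layer: 2680 / 0.29 → 9241.4 mm.
Per-layer scan time = 9241.4 / 5370 = 1.7209 s.
Layer cycle = 1.7209 + 7.08 = 8.8009 s.
2284 layers × 8.8009 s/layer = 20101.2556 s, i.e. 5.58 hours.

5.58 hours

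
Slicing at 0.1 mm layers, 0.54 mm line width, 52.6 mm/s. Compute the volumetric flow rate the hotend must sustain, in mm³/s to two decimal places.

2.84

Bead cross-section: 0.1 × 0.54 → 0.054 mm².
Volumetric flow = 52.6 × 0.054 = 2.84 mm³/s.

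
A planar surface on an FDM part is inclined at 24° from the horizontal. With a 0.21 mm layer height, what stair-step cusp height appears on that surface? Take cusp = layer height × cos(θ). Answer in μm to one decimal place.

191.8 μm

h_c = t·cos θ = 0.21 × 0.9135 = 0.191835 mm (191.8 μm).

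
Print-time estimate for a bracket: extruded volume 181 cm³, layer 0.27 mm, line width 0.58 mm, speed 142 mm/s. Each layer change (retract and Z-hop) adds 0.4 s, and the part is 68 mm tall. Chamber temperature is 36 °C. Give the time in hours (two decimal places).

2.29 hours

Line area = 0.27 × 0.58, so 0.1566 mm².
Toolpath length = 181 cm³ / 0.1566 mm² = 181000 / 0.1566 = 1155811 mm.
Extrusion time = 1155811 / 142, so 8139.5 s.
Layer count = ceil(68 / 0.27) = 252.
Layer-change overhead = 252 × 0.4, so 100.8 s.
Altogether 8139.5 + 100.8 = 8240.3 s, i.e. 2.29 hours.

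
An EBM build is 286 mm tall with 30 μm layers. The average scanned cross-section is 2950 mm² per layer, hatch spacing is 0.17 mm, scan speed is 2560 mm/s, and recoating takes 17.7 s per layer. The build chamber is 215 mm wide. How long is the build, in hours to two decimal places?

64.83 hours

Layer count = ceil(286 / 0.03) = 9534.
Scan path per layer: 2950 / 0.17 → 17352.9 mm.
Per-layer scan time = 17352.9 / 2560, so 6.7785 s.
Time per layer = 6.7785 + 17.7 = 24.4785 s.
9534 layers × 24.4785 s/layer = 233378.019 s, i.e. 64.83 hours.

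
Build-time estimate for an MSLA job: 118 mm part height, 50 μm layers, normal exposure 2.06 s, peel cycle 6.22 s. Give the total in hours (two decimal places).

5.43 hours

Layer count = ceil(118 / 0.05) = 2360.
Cycle time = 2.06 + 6.22, so 8.28 s.
Total = 2360 × 8.28 = 19540.8 s = 5.43 hours.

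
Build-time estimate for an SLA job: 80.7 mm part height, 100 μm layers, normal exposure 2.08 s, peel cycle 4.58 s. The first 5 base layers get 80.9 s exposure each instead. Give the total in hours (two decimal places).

Layers = ⌈80.7/0.1⌉ = 807.
Base layers: 5 × (80.9 + 4.58) → 427.4 s.
Regular layers = 802 × (2.08 + 4.58) = 5341.32 s.
Total = 427.4 + 5341.32 = 5768.72 s = 1.60 hours.

1.60 hours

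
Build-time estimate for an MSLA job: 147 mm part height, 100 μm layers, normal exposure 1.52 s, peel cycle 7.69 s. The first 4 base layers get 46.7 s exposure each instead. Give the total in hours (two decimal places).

Layer count = ceil(147 / 0.1) = 1470.
Burn-in layers = 4 × (46.7 + 7.69), so 217.56 s.
Regular layers: 1466 × (1.52 + 7.69) → 13501.86 s.
Total = 217.56 + 13501.86 = 13719.42 s = 3.81 hours.

3.81 hours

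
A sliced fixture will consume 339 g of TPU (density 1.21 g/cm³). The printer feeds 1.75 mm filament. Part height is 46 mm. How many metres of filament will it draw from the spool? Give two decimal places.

116.48 m

Extruded volume: 339/1.21 = 280.1653 cm³ (280165.3 mm³).
A = π r² = π × 0.875² = 2.4053 mm².
Length = 280165.3 / 2.4053 = 116478.32 mm = 116.48 m.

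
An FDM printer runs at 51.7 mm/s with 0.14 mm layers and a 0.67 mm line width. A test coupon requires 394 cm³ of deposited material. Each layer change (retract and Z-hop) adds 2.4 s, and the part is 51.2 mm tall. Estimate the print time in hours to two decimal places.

22.81 hours

Line area: 0.14 × 0.67 → 0.0938 mm².
Toolpath length = 394 cm³ / 0.0938 mm² = 394000 / 0.0938 = 4200426.4 mm.
Time extruding: 4200426.4 / 51.7 → 81246.2 s.
Layers = ⌈51.2/0.14⌉ = 366.
Z-hop total = 366 × 2.4, so 878.4 s.
Altogether 81246.2 + 878.4 = 82124.6 s, i.e. 22.81 hours.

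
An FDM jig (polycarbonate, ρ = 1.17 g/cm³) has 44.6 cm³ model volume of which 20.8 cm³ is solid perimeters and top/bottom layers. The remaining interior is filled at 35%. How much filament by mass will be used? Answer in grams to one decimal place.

Volume inside the shell: 44.6 − 20.8 → 23.8 cm³.
Infill deposited: 0.35 × 23.8 → 8.33 cm³.
Total extruded: 20.8 + 8.33 → 29.13 cm³.
Mass = 29.13 × 1.17 = 34.0821 g.

34.1 g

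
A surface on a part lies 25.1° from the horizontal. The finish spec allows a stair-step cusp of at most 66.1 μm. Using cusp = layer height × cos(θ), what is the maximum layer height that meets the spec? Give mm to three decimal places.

Layer height = cusp / cos(25.1°) = 0.0661 / 0.9056 = 0.073 mm.

0.073 mm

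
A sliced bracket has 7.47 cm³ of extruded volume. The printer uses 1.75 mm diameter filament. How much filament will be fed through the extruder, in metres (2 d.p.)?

3.11 m

Filament cross-section = π × (1.75/2)² = 2.4053 mm².
L = 7470 mm³ / 2.4053 mm² = 3105.64 mm, i.e. 3.11 m.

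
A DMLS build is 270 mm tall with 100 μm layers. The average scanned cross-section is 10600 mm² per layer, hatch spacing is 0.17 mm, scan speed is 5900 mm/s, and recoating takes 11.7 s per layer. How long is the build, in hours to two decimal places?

Layers = ⌈270/0.1⌉ = 2700.
Scan path per layer: 10600 / 0.17 → 62352.9 mm.
Per-layer scan time = 62352.9 / 5900, so 10.5683 s.
Per-layer time: 10.5683 + 11.7 → 22.2683 s.
Build time = 2700 × 22.2683 = 60124.41 s = 16.70 hours.

16.70 hours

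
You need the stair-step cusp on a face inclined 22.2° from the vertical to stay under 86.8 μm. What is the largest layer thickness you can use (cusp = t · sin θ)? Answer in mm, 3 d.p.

0.230 mm

Layer height = cusp / sin(22.2°) = 0.0868 / 0.3778 = 0.230 mm.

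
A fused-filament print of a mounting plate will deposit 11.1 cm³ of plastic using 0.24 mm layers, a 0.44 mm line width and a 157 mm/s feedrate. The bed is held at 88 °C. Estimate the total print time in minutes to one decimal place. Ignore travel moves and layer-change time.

11.2 minutes

Bead cross-section = 0.24 × 0.44, so 0.1056 mm².
Path length: 11100 mm³ / 0.1056 mm² → 105113.6 mm.
Time extruding: 105113.6 / 157 → 669.5 s.
In the requested units: 669.5 s = 11.2 minutes.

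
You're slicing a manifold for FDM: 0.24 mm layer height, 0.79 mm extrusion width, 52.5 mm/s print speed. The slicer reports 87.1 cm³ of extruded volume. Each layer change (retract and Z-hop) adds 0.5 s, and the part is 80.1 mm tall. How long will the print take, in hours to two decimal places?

2.48 hours

Line area = 0.24 × 0.79 = 0.1896 mm².
Total extruded path = 87100/0.1896 = 459388.2 mm.
Extrusion time = 459388.2 / 52.5, so 8750.3 s.
Layers = ⌈80.1/0.24⌉ = 334.
Layer-change overhead: 334 × 0.5 → 167 s.
Total = 8750.3 + 167 = 8917.3 s = 2.48 hours.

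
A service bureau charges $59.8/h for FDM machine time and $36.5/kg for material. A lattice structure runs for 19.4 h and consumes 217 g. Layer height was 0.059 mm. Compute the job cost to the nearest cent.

Time charge: 59.8 × 19.4 → $1160.12.
Feedstock cost: 36.5 × 217/1000 → $7.9205.
Job cost: 1160.12 + 7.9205 = 1168.0405 ≈ $1168.04.

$1168.04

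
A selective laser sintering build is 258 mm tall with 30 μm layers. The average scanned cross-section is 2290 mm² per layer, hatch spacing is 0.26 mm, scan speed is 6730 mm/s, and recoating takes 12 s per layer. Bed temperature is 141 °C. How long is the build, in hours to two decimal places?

Layer count = ceil(258 / 0.03) = 8600.
Scan path per layer: 2290 / 0.26 → 8807.7 mm.
Per-layer scan time = 8807.7 / 6730, so 1.3087 s.
Time per layer = 1.3087 + 12, so 13.3087 s.
Total: 8600 × 13.3087 s = 114454.82 s → 31.79 hours.

31.79 hours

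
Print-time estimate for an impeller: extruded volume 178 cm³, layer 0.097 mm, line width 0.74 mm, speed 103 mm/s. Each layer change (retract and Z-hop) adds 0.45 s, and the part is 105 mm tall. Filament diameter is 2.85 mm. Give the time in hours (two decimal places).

Bead cross-section = 0.097 × 0.74, so 0.07178 mm².
Toolpath length = 178 cm³ / 0.07178 mm² = 178000 / 0.07178 = 2479799.4 mm.
Extrusion time: 2479799.4 / 103 → 24075.7 s.
Layer count = ceil(105 / 0.097) = 1083.
Non-print overhead: 1083 × 0.45 → 487.35 s.
Total = 24075.7 + 487.35 = 24563.05 s = 6.82 hours.

6.82 hours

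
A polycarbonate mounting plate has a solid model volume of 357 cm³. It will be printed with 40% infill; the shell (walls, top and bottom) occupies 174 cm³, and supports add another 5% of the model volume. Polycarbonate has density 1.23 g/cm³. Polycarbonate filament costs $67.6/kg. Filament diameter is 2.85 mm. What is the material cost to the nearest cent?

$22.04

Volume inside the shell = 357 − 174, so 183 cm³.
Infill deposited = 0.40 × 183, so 73.2 cm³.
Support = 0.05 × 357, so 17.85 cm³.
Total extruded = 174 + 73.2 + 17.85, so 265.05 cm³.
Mass = 265.05 × 1.23, so 326.0115 g.
At $67.6/kg: 326.0115/1000 × 67.6 = $22.04.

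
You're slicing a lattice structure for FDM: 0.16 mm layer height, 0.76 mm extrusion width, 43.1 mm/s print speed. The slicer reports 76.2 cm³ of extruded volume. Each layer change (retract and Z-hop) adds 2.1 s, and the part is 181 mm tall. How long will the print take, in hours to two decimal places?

4.70 hours

Extrusion cross-section = 0.16 × 0.76, so 0.1216 mm².
Total extruded path = 76200/0.1216 = 626644.7 mm.
Time extruding = 626644.7 / 43.1 = 14539.3 s.
Layer count = ceil(181 / 0.16) = 1132.
Non-print overhead = 1132 × 2.1 = 2377.2 s.
Altogether 14539.3 + 2377.2 = 16916.5 s, i.e. 4.70 hours.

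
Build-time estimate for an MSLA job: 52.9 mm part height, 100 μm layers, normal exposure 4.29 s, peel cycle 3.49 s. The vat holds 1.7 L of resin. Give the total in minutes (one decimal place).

Layers = ⌈52.9/0.1⌉ = 529.
Per-layer time: 4.29 + 3.49 → 7.78 s.
Build time: 529 × 7.78 s = 4115.62 s, i.e. 68.6 minutes.

68.6 minutes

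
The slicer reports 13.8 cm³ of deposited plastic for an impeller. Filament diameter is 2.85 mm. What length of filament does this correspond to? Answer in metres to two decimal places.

A = π r² = π × 1.425² = 6.3794 mm².
Length = 13.8 cm³ / 6.3794 mm² = 13800 / 6.3794 = 2163.21 mm = 2.16 m.

2.16 m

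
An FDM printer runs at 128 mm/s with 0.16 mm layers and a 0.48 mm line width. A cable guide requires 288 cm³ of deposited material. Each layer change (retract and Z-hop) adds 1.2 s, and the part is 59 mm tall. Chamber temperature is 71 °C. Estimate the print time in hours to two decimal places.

Extrusion cross-section = 0.16 × 0.48, so 0.0768 mm².
Total extruded path = 288000/0.0768 = 3750000 mm.
Time extruding = 3750000 / 128 = 29296.9 s.
Layer count = ceil(59 / 0.16) = 369.
Z-hop total = 369 × 1.2 = 442.8 s.
Total = 29296.9 + 442.8 = 29739.7 s = 8.26 hours.

8.26 hours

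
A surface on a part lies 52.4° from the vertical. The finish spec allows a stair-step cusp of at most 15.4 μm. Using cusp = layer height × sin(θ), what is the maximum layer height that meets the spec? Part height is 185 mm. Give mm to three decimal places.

0.019 mm

t = h_c / sin θ = 0.0154 / 0.7923 = 0.019 mm.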